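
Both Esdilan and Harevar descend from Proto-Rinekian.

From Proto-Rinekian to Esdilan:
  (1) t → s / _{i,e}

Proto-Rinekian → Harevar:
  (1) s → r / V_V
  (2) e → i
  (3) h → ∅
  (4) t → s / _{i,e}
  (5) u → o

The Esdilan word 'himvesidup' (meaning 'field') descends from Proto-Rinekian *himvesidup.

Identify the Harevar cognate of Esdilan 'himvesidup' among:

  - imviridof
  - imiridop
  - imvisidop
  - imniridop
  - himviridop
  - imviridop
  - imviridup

Harevar: *himvesidup > himveridup > himviridup > imviridup > imviridop  (by rhotacism, vowel merger, h-loss, vowel merger)
Among the options, 'imviridop' alone shows every Harevar change applied in order.

imviridop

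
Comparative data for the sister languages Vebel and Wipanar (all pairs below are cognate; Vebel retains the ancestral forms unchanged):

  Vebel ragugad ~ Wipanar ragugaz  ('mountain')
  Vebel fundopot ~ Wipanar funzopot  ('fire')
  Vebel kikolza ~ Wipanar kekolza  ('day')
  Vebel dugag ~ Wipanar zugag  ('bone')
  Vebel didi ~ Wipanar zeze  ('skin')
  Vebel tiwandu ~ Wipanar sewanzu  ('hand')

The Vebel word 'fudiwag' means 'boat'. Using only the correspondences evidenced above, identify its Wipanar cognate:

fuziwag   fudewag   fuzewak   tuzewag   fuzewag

didi ~ zeze — Vebel d corresponds to Wipanar z between vowels (before a front vowel).
kikolza ~ kekolza, didi ~ zeze — Vebel i corresponds to Wipanar e after a consonant, before a consonant other than r, m, n, p, b, f, v.
Applying these to Vebel 'fudiwag':
  fudiwag → fuziwag   (d→z between vowels (before a front vowel))
  fuziwag → fuzewag   (i→e after a consonant, before a consonant other than r, m, n, p, b, f, v)
So the Wipanar cognate is 'fuzewag'.

fuzewag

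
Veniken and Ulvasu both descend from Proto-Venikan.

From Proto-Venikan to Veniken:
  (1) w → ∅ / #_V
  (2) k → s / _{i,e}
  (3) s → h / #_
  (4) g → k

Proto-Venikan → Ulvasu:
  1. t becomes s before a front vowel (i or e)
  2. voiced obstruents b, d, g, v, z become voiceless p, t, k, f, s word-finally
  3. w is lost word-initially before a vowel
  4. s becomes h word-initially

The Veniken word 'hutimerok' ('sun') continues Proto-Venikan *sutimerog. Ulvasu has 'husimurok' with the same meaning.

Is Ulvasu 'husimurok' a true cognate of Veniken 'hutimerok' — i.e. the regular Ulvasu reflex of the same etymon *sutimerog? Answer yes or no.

no

Derive the expected Ulvasu reflex of *sutimerog:
Ulvasu: *sutimerog
  sutimerog → susimerog   [palatalisation]
  susimerog → susimerok   [final devoicing]
  susimerok (rule 3 does not apply)
  susimerok → husimerok   [debuccalisation]
  giving Ulvasu husimerok.
The regular Ulvasu reflex would be 'husimerok', but the attested form is 'husimurok'. The correspondence is irregular, so they are not cognates (the Ulvasu form has a different source).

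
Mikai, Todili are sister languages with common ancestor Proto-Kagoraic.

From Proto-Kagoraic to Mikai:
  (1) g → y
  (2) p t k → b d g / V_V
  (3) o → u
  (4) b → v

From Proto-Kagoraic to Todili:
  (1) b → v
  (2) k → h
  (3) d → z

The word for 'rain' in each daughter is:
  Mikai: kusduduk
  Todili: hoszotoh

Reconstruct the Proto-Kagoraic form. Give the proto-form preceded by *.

Position 2: Mikai has u, Todili has o. Todili preserves o here (none of its changes turn any other segment into o), so the proto-segment is *o.
Position 4: Mikai has d, Todili has z. Taking the neighbouring segments as reconstructed: Mikai d can only go back to *d; Todili z could go back to *d or *z — the one source consistent with every daughter is *d.
This points to *kosdotok. Verify forward in each daughter:
Mikai: start from *kosdotok.
  rule 1: no change — kosdotok
  rule 2 (intervocalic voicing): kosdotok → kosdodok
  rule 3 (vowel merger): kosdodok → kusduduk
  rule 4: no change — kusduduk
  ⇒ Mikai kusduduk
Todili: start from *kosdotok.
  rule 1: no change — kosdotok
  rule 2 (unconditioned shift): kosdotok → hosdotoh
  rule 3 (unconditioned shift): hosdotoh → hoszotoh
  ⇒ Todili hoszotoh
Only *kosdotok yields all of Mikai kusduduk, Todili hoszotoh.

*kosdotok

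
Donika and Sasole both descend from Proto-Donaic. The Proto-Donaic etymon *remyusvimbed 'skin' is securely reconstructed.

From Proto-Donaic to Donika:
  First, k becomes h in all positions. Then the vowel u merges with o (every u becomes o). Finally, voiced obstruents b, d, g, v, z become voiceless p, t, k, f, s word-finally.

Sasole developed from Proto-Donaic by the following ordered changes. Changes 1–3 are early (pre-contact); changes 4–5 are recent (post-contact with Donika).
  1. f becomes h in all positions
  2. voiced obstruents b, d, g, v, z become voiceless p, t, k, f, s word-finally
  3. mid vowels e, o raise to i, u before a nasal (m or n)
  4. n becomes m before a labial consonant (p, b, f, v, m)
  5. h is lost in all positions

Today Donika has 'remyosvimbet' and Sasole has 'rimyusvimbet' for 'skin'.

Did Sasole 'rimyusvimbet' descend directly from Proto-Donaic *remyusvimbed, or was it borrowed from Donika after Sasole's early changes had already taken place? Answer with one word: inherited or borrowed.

If inherited, *remyusvimbed would pass through all of Sasole's changes:
Sasole: start from *remyusvimbed.
  rule 1: no change — remyusvimbed
  rule 2 (final devoicing): remyusvimbed → remyusvimbet
  rule 3 (pre-nasal raising): remyusvimbet → rimyusvimbet
  rule 4: no change — rimyusvimbet
  rule 5: no change — rimyusvimbet
  ⇒ Sasole rimyusvimbet
If borrowed from Donika 'remyosvimbet' after the early changes, it would undergo only the recent ones:
  rule 4 (nasal place assimilation): no change (remyosvimbet)
  rule 5 (h-loss): no change (remyosvimbet)
  ⇒ as a loan: remyosvimbet
Sasole 'rimyusvimbet' matches the inherited outcome exactly, so it is an inherited cognate, not a loan.

inherited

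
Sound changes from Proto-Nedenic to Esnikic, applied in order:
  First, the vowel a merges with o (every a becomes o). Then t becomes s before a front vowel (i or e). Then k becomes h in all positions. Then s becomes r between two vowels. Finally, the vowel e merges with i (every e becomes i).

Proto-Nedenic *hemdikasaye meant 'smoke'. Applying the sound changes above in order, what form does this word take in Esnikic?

Esnikic: *hemdikasaye > hemdikosoye > hemdihosoye > hemdihoroye > himdihoroyi  (by vowel merger, unconditioned shift, rhotacism, vowel merger)

himdihoroyi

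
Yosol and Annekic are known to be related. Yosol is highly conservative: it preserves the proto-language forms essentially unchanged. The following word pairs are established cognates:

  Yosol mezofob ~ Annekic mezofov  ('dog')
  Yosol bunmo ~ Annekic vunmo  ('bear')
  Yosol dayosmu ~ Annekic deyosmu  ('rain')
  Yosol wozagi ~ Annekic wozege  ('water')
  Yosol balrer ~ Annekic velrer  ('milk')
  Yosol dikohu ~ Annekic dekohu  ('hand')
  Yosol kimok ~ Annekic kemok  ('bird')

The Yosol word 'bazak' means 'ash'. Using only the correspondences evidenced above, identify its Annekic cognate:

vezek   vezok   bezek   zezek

balrer ~ velrer — Yosol b corresponds to Annekic v word-initially before a back vowel.
dayosmu ~ deyosmu, wozagi ~ wozege — Yosol a corresponds to Annekic e after a consonant, before a consonant other than r, m, n, p, b, f, v.
Applying these to Yosol 'bazak':
  bazak → vazak   (b→v word-initially before a back vowel)
  vazak → vezak   (a→e after a consonant, before a consonant other than r, m, n, p, b, f, v)
  vezak → vezek   (a→e after a consonant, before a consonant other than r, m, n, p, b, f, v)
So the Annekic cognate is 'vezek'.

vezek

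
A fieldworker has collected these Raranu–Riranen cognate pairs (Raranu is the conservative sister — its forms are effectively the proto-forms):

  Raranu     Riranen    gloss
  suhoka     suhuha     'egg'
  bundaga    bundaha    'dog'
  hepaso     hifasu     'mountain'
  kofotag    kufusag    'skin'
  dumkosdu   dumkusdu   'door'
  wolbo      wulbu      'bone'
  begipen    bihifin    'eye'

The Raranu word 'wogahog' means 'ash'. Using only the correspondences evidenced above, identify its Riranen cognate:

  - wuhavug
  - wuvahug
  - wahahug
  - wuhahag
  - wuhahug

suhoka ~ suhuha, kofotag ~ kufusag — Raranu o corresponds to Riranen u after a consonant, before a consonant other than r, m, n, p, b, f, v.
bundaga ~ bundaha — Raranu g corresponds to Riranen h between vowels (before a back vowel).
Applying these to Raranu 'wogahog':
  wogahog → wugahog   (o→u after a consonant, before a consonant other than r, m, n, p, b, f, v)
  wugahog → wuhahog   (g→h between vowels (before a back vowel))
  wuhahog → wuhahug   (o→u after a consonant, before a consonant other than r, m, n, p, b, f, v)
So the Riranen cognate is 'wuhahug'.

wuhahug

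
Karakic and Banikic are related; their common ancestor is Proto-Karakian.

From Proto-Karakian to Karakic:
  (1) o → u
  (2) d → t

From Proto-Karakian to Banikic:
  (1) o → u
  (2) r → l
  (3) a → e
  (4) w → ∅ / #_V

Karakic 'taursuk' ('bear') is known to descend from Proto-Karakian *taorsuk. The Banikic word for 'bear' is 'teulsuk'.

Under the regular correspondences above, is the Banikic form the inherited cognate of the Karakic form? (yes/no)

Derive the expected Banikic reflex of *taorsuk:
Banikic: *taorsuk > taursuk > taulsuk > teulsuk  (by vowel merger, unconditioned shift, vowel merger)
Banikic 'teulsuk' matches the regular reflex exactly, so the pair is cognate.

yes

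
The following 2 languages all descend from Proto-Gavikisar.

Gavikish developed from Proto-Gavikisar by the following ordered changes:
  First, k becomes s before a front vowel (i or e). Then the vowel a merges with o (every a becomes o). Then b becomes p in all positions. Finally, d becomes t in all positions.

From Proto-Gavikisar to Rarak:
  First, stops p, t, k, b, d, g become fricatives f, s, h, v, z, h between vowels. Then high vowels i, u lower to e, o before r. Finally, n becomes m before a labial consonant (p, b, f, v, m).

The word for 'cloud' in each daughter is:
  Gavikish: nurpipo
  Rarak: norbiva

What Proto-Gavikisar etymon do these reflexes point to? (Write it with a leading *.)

Position 6: Gavikish has p, Rarak has v. Taking the neighbouring segments as reconstructed: Gavikish p could go back to *p or *b; Rarak v could go back to *b or *v — the one source consistent with every daughter is *b.
Position 4: Gavikish has p, Rarak has b. Rarak preserves b here (none of its changes turn any other segment into b), so the proto-segment is *b.
Verify the candidate proto-form against each daughter:
Gavikish: start from *nurbiba.
  rule 1: no change — nurbiba
  rule 2 (vowel merger): nurbiba → nurbibo
  rule 3 (unconditioned shift): nurbibo → nurpipo
  rule 4: no change — nurpipo
  ⇒ Gavikish nurpipo
Rarak: *nurbiba
  nurbiba → nurbiva   [intervocalic lenition]
  nurbiva → norbiva   [pre-rhotic lowering]
  norbiva (rule 3 does not apply)
  giving Rarak norbiva.
No other proto-form is consistent with every reflex, so the reconstruction is *nurbiba.

*nurbiba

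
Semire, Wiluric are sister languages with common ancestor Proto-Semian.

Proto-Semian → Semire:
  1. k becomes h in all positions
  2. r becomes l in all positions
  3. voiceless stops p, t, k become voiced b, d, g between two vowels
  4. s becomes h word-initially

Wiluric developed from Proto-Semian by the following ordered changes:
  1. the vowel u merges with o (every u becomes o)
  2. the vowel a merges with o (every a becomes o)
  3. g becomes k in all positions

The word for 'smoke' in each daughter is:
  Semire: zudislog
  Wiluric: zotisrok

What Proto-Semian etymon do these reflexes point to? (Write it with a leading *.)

Position 3: Semire has d, Wiluric has t. Wiluric preserves t here (none of its changes turn any other segment into t), so the proto-segment is *t.
Position 2: Semire has u, Wiluric has o. Semire preserves u here (none of its changes turn any other segment into u), so the proto-segment is *u.
Position 6: Semire has l, Wiluric has r. Wiluric preserves r here (none of its changes turn any other segment into r), so the proto-segment is *r.
Verify the candidate proto-form against each daughter:
Semire: start from *zutisrog.
  rule 1: no change — zutisrog
  rule 2 (unconditioned shift): zutisrog → zutislog
  rule 3 (intervocalic voicing): zutislog → zudislog
  rule 4: no change — zudislog
  ⇒ Semire zudislog
Wiluric: *zutisrog > zotisrog > zotisrok  (by vowel merger, unconditioned shift)
*zutisrog is the unique common source.

*zutisrog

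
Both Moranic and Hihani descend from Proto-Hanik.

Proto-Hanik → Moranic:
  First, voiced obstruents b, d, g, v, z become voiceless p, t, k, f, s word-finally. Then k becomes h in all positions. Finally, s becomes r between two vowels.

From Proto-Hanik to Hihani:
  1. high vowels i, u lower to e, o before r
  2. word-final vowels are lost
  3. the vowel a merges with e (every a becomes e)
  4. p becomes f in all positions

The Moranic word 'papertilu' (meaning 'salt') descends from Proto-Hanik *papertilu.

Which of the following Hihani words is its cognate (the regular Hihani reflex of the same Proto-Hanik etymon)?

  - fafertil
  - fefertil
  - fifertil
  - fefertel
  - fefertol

Hihani: *papertilu > papertil > pepertil > fefertil  (by apocope, vowel merger, unconditioned shift)
The other candidates each miss or misapply at least one Hihani change.

fefertil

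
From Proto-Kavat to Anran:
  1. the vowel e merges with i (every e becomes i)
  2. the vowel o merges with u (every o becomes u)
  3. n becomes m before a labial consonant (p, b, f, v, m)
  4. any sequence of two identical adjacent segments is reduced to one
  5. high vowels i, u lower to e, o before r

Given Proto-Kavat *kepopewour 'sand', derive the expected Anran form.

Anran: *kepopewour > kipopiwour > kipupiwuur > kipupiwur > kipupiwor  (by vowel merger, vowel merger, degemination, pre-rhotic lowering)

kipupiwor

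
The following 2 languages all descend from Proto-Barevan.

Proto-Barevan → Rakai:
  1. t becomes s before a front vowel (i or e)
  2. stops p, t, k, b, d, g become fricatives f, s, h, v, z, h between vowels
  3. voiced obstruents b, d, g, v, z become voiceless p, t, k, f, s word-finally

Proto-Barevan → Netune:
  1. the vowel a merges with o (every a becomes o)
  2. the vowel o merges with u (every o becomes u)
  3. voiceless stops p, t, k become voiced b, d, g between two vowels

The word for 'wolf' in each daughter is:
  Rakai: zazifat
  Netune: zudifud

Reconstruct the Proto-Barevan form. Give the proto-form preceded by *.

*zadifad

Position 3: Rakai has z, Netune has d. Taking the neighbouring segments as reconstructed: Rakai z could go back to *d or *z; Netune d could go back to *t or *d — the one source consistent with every daughter is *d.
Position 2: Rakai has a, Netune has u. Rakai preserves a here (none of its changes turn any other segment into a), so the proto-segment is *a.
Verify the candidate proto-form against each daughter:
Rakai: start from *zadifad.
  rule 1: no change — zadifad
  rule 2 (intervocalic lenition): zadifad → zazifad
  rule 3 (final devoicing): zazifad → zazifat
  ⇒ Rakai zazifat
Netune: *zadifad > zodifod > zudifud  (by vowel merger, vowel merger)
*zadifad is the unique common source.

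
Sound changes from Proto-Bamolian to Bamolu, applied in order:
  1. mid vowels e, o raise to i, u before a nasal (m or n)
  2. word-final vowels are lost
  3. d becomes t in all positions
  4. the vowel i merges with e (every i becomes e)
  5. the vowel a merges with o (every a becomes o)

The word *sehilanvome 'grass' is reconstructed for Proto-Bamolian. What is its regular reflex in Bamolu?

sehelonvum

Bamolu: *sehilanvome > sehilanvume > sehilanvum > sehelanvum > sehelonvum  (by pre-nasal raising, apocope, vowel merger, vowel merger)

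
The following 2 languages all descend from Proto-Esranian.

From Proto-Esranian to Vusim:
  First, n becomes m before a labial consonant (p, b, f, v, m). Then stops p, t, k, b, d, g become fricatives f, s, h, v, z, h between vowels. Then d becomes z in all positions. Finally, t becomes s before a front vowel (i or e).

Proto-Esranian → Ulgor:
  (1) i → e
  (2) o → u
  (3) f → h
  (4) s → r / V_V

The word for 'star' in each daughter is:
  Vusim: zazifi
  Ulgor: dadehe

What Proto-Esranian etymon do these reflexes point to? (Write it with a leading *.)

*dadifi

Position 4: Vusim has i, Ulgor has e. Vusim preserves i here (none of its changes turn any other segment into i), so the proto-segment is *i.
Position 5: Vusim has f, Ulgor has h. Taking the neighbouring segments as reconstructed: Vusim f could go back to *p or *f; Ulgor h could go back to *f or *h — the one source consistent with every daughter is *f.
Verify the candidate proto-form against each daughter:
Vusim: start from *dadifi.
  rule 1: no change — dadifi
  rule 2 (intervocalic lenition): dadifi → dazifi
  rule 3 (unconditioned shift): dazifi → zazifi
  rule 4: no change — zazifi
  ⇒ Vusim zazifi
Ulgor: start from *dadifi.
  rule 1 (vowel merger): dadifi → dadefe
  rule 2: no change — dadefe
  rule 3 (unconditioned shift): dadefe → dadehe
  rule 4: no change — dadehe
  ⇒ Ulgor dadehe
Only *dadifi yields all of Vusim zazifi, Ulgor dadehe.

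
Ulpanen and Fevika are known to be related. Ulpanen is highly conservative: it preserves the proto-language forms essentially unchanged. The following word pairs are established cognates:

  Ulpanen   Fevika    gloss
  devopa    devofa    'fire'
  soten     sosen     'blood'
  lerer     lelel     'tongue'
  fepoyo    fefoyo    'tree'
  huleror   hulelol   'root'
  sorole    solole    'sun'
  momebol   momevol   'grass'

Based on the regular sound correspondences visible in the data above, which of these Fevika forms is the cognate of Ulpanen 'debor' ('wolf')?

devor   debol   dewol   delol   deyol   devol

momebol ~ momevol — Ulpanen b corresponds to Fevika v between vowels (before a back vowel).
lerer ~ lelel, huleror ~ hulelol — Ulpanen r corresponds to Fevika l word-finally.
Applying these to Ulpanen 'debor':
  debor → devor   (b→v between vowels (before a back vowel))
  devor → devol   (r→l word-finally)
So the Fevika cognate is 'devol'.

devol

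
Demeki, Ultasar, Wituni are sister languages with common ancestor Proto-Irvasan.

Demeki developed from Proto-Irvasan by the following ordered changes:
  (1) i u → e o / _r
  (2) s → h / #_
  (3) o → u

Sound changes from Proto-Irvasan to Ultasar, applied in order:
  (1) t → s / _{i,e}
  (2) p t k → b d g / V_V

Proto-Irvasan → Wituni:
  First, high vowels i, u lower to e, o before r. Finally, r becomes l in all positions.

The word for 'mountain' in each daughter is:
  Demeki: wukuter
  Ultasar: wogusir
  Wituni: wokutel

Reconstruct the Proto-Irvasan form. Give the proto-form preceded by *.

*wokutir

Position 2: Demeki has u, Ultasar has o, Wituni has o. Ultasar preserves o here (none of its changes turn any other segment into o), so the proto-segment is *o.
Position 5: Demeki has t, Ultasar has s, Wituni has t. Demeki preserves t here (none of its changes turn any other segment into t), so the proto-segment is *t.
Verify the candidate proto-form against each daughter:
Demeki: start from *wokutir.
  rule 1 (pre-rhotic lowering): wokutir → wokuter
  rule 2: no change — wokuter
  rule 3 (vowel merger): wokuter → wukuter
  ⇒ Demeki wukuter
Ultasar: *wokutir
  wokutir → wokusir   [palatalisation]
  wokusir → wogusir   [intervocalic voicing]
  giving Ultasar wogusir.
Wituni: start from *wokutir.
  rule 1 (pre-rhotic lowering): wokutir → wokuter
  rule 2 (unconditioned shift): wokuter → wokutel
  ⇒ Wituni wokutel
No other proto-form is consistent with every reflex, so the reconstruction is *wokutir.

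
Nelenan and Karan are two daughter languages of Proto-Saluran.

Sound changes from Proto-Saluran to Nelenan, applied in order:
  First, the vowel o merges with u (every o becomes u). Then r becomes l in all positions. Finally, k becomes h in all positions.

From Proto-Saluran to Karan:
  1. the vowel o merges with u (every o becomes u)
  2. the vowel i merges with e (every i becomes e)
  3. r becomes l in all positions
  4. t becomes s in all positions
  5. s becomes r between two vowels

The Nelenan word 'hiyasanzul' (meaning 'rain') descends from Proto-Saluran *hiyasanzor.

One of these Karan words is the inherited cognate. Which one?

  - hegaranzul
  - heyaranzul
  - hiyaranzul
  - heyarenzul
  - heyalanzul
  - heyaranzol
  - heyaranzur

Karan: *hiyasanzor > hiyasanzur > heyasanzur > heyasanzul > heyaranzul  (by vowel merger, vowel merger, unconditioned shift, rhotacism)
The other candidates each miss or misapply at least one Karan change.

heyaranzul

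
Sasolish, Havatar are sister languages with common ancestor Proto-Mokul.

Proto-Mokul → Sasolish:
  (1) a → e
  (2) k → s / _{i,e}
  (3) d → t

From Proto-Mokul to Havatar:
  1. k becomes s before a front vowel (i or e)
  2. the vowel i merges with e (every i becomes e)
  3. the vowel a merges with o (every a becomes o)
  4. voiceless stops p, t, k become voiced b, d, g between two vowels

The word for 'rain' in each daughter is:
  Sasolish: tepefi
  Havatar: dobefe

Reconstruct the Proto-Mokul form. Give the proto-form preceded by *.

Position 3: Sasolish has p, Havatar has b. Sasolish preserves p here (none of its changes turn any other segment into p), so the proto-segment is *p.
Position 2: Sasolish has e, Havatar has o. Taking the neighbouring segments as reconstructed: Sasolish e could go back to *a or *e; Havatar o could go back to *a or *o — the one source consistent with every daughter is *a.
Position 6: Sasolish has i, Havatar has e. Sasolish preserves i here (none of its changes turn any other segment into i), so the proto-segment is *i.
Verify the candidate proto-form against each daughter:
Sasolish: *dapefi
  dapefi → depefi   [vowel merger]
  depefi (rule 2 does not apply)
  depefi → tepefi   [unconditioned shift]
  giving Sasolish tepefi.
Havatar: start from *dapefi.
  rule 1: no change — dapefi
  rule 2 (vowel merger): dapefi → dapefe
  rule 3 (vowel merger): dapefe → dopefe
  rule 4 (intervocalic voicing): dopefe → dobefe
  ⇒ Havatar dobefe
No other proto-form is consistent with every reflex, so the reconstruction is *dapefi.

*dapefi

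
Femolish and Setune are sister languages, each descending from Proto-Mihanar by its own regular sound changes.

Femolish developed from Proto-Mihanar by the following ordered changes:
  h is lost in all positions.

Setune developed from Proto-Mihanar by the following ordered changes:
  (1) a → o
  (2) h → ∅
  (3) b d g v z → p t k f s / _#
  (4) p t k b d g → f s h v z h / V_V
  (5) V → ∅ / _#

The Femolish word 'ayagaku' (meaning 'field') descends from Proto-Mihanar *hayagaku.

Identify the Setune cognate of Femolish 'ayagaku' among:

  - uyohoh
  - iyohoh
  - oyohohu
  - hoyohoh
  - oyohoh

oyohoh

Setune: *hayagaku > hoyogoku > oyogoku > oyohohu > oyohoh  (by vowel merger, h-loss, intervocalic lenition, apocope)
Among the options, 'oyohoh' alone shows every Setune change applied in order.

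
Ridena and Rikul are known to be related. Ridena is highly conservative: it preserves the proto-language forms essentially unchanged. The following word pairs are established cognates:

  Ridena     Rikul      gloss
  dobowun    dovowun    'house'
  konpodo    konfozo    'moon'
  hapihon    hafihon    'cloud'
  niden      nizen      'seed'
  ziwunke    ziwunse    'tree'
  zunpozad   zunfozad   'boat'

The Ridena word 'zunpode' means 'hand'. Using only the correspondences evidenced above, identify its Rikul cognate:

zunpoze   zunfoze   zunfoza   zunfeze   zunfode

konpodo ~ konfozo, zunpozad ~ zunfozad — Ridena p corresponds to Rikul f after a consonant, before a back vowel.
niden ~ nizen — Ridena d corresponds to Rikul z between vowels (before a front vowel).
Applying these to Ridena 'zunpode':
  zunpode → zunfode   (p→f after a consonant, before a back vowel)
  zunfode → zunfoze   (d→z between vowels (before a front vowel))
So the Rikul cognate is 'zunfoze'.

zunfoze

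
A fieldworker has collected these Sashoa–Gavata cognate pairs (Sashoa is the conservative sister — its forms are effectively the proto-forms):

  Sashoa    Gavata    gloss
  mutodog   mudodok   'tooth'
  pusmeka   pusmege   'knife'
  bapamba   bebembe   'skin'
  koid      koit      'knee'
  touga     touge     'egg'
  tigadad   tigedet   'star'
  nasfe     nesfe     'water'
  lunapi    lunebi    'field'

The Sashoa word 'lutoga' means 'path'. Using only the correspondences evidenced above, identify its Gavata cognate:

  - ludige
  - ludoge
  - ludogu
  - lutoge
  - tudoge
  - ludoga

mutodog ~ mudodok — Sashoa t corresponds to Gavata d between vowels (before a back vowel).
pusmeka ~ pusmege, bapamba ~ bebembe — Sashoa a corresponds to Gavata e word-finally.
Applying these to Sashoa 'lutoga':
  lutoga → ludoga   (t→d between vowels (before a back vowel))
  ludoga → ludoge   (a→e word-finally)
So the Gavata cognate is 'ludoge'.

ludoge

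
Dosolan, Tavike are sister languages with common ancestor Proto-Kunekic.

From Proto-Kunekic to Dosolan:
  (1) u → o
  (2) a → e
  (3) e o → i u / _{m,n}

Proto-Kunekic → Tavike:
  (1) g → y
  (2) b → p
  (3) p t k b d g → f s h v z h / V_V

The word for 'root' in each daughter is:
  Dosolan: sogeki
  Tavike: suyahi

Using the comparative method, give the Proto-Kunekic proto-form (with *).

Position 3: Dosolan has g, Tavike has y. Dosolan preserves g here (none of its changes turn any other segment into g), so the proto-segment is *g.
Position 4: Dosolan has e, Tavike has a. Tavike preserves a here (none of its changes turn any other segment into a), so the proto-segment is *a.
Position 2: Dosolan has o, Tavike has u. Tavike preserves u here (none of its changes turn any other segment into u), so the proto-segment is *u.
Verify the candidate proto-form against each daughter:
Dosolan: *sugaki > sogaki > sogeki  (by vowel merger, vowel merger)
Tavike: start from *sugaki.
  rule 1 (unconditioned shift): sugaki → suyaki
  rule 2: no change — suyaki
  rule 3 (intervocalic lenition): suyaki → suyahi
  ⇒ Tavike suyahi
Only *sugaki yields all of Dosolan sogeki, Tavike suyahi.

*sugaki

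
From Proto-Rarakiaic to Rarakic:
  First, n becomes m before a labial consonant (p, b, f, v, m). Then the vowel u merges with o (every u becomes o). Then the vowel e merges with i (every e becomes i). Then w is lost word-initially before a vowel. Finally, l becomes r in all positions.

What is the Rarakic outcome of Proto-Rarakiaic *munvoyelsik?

Rarakic: *munvoyelsik
  munvoyelsik → mumvoyelsik   [nasal place assimilation]
  mumvoyelsik → momvoyelsik   [vowel merger]
  momvoyelsik → momvoyilsik   [vowel merger]
  momvoyilsik (rule 4 does not apply)
  momvoyilsik → momvoyirsik   [unconditioned shift]
  giving Rarakic momvoyirsik.

momvoyirsik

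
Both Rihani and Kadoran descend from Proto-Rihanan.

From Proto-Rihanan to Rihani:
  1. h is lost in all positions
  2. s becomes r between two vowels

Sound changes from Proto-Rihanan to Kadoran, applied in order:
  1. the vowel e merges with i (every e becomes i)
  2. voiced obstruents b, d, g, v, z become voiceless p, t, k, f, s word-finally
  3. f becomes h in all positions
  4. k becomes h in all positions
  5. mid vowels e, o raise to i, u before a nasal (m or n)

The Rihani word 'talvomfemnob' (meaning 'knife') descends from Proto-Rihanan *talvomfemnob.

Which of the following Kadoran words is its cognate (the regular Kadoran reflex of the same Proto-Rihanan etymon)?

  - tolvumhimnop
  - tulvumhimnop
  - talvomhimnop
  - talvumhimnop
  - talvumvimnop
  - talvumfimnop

Kadoran: *talvomfemnob
  talvomfemnob → talvomfimnob   [vowel merger]
  talvomfimnob → talvomfimnop   [final devoicing]
  talvomfimnop → talvomhimnop   [unconditioned shift]
  talvomhimnop (rule 4 does not apply)
  talvomhimnop → talvumhimnop   [pre-nasal raising]
  giving Kadoran talvumhimnop.
Among the options, 'talvumhimnop' alone shows every Kadoran change applied in order.

talvumhimnop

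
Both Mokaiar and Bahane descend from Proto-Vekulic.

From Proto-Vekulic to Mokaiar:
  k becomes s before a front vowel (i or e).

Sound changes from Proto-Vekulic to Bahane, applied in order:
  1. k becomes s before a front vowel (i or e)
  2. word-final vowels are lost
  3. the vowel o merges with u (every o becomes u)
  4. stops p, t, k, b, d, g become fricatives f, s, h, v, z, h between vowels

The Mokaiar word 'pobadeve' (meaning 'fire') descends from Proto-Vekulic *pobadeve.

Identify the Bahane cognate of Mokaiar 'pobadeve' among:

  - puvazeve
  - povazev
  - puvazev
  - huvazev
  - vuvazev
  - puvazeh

puvazev

Bahane: *pobadeve > pobadev > pubadev > puvazev  (by apocope, vowel merger, intervocalic lenition)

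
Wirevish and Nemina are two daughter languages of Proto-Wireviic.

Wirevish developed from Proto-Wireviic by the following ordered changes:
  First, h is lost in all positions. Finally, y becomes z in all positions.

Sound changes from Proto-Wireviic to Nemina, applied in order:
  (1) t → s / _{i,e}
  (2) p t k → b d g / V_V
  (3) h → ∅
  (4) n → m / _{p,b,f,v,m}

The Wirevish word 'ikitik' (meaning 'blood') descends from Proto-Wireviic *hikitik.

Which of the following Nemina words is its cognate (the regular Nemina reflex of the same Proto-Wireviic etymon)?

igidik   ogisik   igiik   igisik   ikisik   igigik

Nemina: start from *hikitik.
  rule 1 (palatalisation): hikitik → hikisik
  rule 2 (intervocalic voicing): hikisik → higisik
  rule 3 (h-loss): higisik → igisik
  rule 4: no change — igisik
  ⇒ Nemina igisik
Among the options, 'igisik' alone shows every Nemina change applied in order.

igisik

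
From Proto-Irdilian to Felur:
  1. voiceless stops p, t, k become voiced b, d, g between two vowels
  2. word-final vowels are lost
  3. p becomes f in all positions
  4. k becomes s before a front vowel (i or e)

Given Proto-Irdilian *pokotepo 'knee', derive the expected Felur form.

fogodeb

Felur: *pokotepo
  pokotepo → pogodebo   [intervocalic voicing]
  pogodebo → pogodeb   [apocope]
  pogodeb → fogodeb   [unconditioned shift]
  fogodeb (rule 4 does not apply)
  giving Felur fogodeb.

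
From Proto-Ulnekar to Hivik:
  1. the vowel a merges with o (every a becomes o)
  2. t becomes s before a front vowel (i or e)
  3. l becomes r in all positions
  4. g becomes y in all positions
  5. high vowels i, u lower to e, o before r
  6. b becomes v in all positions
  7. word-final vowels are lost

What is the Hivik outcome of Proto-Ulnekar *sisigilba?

sisiyerv

Hivik: start from *sisigilba.
  rule 1 (vowel merger): sisigilba → sisigilbo
  rule 2: no change — sisigilbo
  rule 3 (unconditioned shift): sisigilbo → sisigirbo
  rule 4 (unconditioned shift): sisigirbo → sisiyirbo
  rule 5 (pre-rhotic lowering): sisiyirbo → sisiyerbo
  rule 6 (unconditioned shift): sisiyerbo → sisiyervo
  rule 7 (apocope): sisiyervo → sisiyerv
  ⇒ Hivik sisiyerv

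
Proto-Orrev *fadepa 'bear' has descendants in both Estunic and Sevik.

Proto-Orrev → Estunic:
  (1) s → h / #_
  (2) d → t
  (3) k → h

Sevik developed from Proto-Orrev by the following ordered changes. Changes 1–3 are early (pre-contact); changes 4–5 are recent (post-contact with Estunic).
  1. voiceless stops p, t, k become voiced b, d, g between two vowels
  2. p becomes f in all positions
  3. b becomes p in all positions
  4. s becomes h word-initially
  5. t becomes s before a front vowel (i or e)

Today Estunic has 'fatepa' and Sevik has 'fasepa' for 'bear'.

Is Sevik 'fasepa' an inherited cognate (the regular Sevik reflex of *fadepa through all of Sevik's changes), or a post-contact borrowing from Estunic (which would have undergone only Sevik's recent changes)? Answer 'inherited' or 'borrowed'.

borrowed

If inherited, *fadepa would pass through all of Sevik's changes:
Sevik: *fadepa
  fadepa → fadeba   [intervocalic voicing]
  fadeba (rule 2 does not apply)
  fadeba → fadepa   [unconditioned shift]
  fadepa (rule 4 does not apply)
  fadepa (rule 5 does not apply)
  giving Sevik fadepa.
If borrowed from Estunic 'fatepa' after the early changes, it would undergo only the recent ones:
  rule 4 (debuccalisation): no change (fatepa)
  rule 5 (palatalisation): fatepa → fasepa
  ⇒ as a loan: fasepa
Sevik 'fasepa' matches the loan outcome 'fasepa', not the inherited 'fadepa' — it skipped the early Sevik changes, so it was borrowed from Estunic.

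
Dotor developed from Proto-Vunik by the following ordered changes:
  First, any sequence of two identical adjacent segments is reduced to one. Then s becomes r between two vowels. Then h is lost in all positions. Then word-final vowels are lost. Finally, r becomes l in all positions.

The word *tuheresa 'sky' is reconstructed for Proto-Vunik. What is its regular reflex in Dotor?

Dotor: start from *tuheresa.
  rule 1: no change — tuheresa
  rule 2 (rhotacism): tuheresa → tuherera
  rule 3 (h-loss): tuherera → tuerera
  rule 4 (apocope): tuerera → tuerer
  rule 5 (unconditioned shift): tuerer → tuelel
  ⇒ Dotor tuelel

tuelel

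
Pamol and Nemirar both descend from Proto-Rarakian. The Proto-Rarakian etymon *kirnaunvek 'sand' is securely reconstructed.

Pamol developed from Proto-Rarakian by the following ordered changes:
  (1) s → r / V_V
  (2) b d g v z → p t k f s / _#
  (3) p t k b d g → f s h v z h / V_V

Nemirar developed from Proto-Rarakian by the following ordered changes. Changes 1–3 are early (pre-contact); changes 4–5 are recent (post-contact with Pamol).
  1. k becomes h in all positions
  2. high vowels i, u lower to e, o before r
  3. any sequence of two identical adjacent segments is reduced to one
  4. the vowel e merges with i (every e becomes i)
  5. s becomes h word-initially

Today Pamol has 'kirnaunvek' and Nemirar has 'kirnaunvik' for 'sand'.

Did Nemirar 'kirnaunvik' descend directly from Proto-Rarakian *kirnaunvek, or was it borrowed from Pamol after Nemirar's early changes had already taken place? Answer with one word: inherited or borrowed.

borrowed

If inherited, *kirnaunvek would pass through all of Nemirar's changes:
Nemirar: *kirnaunvek
  kirnaunvek → hirnaunveh   [unconditioned shift]
  hirnaunveh → hernaunveh   [pre-rhotic lowering]
  hernaunveh (rule 3 does not apply)
  hernaunveh → hirnaunvih   [vowel merger]
  hirnaunvih (rule 5 does not apply)
  giving Nemirar hirnaunvih.
If borrowed from Pamol 'kirnaunvek' after the early changes, it would undergo only the recent ones:
  rule 4 (vowel merger): kirnaunvek → kirnaunvik
  rule 5 (debuccalisation): no change (kirnaunvik)
  ⇒ as a loan: kirnaunvik
Nemirar 'kirnaunvik' matches the loan outcome 'kirnaunvik', not the inherited 'hirnaunvih' — it skipped the early Nemirar changes, so it was borrowed from Pamol.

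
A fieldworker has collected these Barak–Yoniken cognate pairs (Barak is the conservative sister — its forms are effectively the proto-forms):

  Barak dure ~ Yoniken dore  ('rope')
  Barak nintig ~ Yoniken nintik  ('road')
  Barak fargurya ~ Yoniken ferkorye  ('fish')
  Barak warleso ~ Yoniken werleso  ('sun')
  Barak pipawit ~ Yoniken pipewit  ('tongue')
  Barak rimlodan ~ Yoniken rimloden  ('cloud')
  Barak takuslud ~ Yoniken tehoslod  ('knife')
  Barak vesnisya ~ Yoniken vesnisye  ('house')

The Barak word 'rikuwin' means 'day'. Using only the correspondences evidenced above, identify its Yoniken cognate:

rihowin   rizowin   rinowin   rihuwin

rihowin

takuslud ~ tehoslod — Barak k corresponds to Yoniken h between vowels (before a back vowel).
takuslud ~ tehoslod — Barak u corresponds to Yoniken o after a consonant, before a consonant other than r, m, n, p, b, f, v.
Applying these to Barak 'rikuwin':
  rikuwin → rihuwin   (k→h between vowels (before a back vowel))
  rihuwin → rihowin   (u→o after a consonant, before a consonant other than r, m, n, p, b, f, v)
So the Yoniken cognate is 'rihowin'.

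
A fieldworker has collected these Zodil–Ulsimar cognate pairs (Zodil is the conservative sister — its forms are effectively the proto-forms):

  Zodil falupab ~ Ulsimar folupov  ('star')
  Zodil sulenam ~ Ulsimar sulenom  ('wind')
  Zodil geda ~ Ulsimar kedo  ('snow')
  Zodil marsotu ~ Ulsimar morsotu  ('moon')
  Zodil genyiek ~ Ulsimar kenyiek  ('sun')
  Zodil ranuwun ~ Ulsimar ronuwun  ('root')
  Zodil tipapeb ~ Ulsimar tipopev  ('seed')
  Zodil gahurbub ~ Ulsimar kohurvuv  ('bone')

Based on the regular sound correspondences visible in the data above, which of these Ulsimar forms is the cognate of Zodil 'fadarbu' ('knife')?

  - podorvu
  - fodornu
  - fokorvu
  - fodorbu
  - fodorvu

falupab ~ folupov, gahurbub ~ kohurvuv — Zodil a corresponds to Ulsimar o after a consonant, before a consonant other than r, m, n, p, b, f, v.
marsotu ~ morsotu — Zodil a corresponds to Ulsimar o after a consonant, before r.
gahurbub ~ kohurvuv — Zodil b corresponds to Ulsimar v after a consonant, before a back vowel.
Applying these to Zodil 'fadarbu':
  fadarbu → fodarbu   (a→o after a consonant, before a consonant other than r, m, n, p, b, f, v)
  fodarbu → fodorbu   (a→o after a consonant, before r)
  fodorbu → fodorvu   (b→v after a consonant, before a back vowel)
So the Ulsimar cognate is 'fodorvu'.

fodorvu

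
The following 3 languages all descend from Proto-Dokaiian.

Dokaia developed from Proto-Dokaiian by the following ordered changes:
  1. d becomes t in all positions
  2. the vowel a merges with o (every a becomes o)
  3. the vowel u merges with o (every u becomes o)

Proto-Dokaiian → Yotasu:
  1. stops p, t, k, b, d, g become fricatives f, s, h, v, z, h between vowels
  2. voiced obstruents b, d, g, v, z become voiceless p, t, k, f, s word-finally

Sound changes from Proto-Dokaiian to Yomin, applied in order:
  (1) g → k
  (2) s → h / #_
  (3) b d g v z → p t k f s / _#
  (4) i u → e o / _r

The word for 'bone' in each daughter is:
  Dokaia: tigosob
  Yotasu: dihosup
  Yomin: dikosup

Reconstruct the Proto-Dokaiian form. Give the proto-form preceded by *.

*digosub

Position 1: Dokaia has t, Yotasu has d, Yomin has d. Yotasu preserves d here (none of its changes turn any other segment into d), so the proto-segment is *d.
Position 6: Dokaia has o, Yotasu has u, Yomin has u. Yotasu preserves u here (none of its changes turn any other segment into u), so the proto-segment is *u.
Verify the candidate proto-form against each daughter:
Dokaia: *digosub > tigosub > tigosob  (by unconditioned shift, vowel merger)
Yotasu: *digosub > dihosub > dihosup  (by intervocalic lenition, final devoicing)
Yomin: start from *digosub.
  rule 1 (unconditioned shift): digosub → dikosub
  rule 2: no change — dikosub
  rule 3 (final devoicing): dikosub → dikosup
  rule 4: no change — dikosup
  ⇒ Yomin dikosup
No other proto-form is consistent with every reflex, so the reconstruction is *digosub.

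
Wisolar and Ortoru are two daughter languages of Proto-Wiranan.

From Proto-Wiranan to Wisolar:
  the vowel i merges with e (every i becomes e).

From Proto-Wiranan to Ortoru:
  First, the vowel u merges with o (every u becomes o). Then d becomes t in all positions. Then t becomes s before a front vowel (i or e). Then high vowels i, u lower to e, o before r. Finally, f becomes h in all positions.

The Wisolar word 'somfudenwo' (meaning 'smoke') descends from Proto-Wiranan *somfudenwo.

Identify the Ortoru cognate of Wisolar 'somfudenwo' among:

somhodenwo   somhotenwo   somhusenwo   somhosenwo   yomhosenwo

Ortoru: *somfudenwo > somfodenwo > somfotenwo > somfosenwo > somhosenwo  (by vowel merger, unconditioned shift, palatalisation, unconditioned shift)
The other candidates each miss or misapply at least one Ortoru change.

somhosenwo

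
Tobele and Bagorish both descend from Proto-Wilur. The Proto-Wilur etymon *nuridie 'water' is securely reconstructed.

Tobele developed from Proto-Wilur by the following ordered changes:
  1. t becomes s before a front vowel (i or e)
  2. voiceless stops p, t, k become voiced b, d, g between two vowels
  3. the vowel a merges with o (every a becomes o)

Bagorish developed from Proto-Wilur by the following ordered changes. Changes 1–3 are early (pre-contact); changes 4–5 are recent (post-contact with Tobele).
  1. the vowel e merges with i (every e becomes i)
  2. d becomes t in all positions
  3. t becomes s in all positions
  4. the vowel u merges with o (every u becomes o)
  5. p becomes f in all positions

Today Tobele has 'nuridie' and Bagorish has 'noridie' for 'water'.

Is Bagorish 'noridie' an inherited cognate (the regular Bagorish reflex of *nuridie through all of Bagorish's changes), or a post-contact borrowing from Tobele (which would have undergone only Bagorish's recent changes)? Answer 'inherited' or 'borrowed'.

borrowed

If inherited, *nuridie would pass through all of Bagorish's changes:
Bagorish: *nuridie
  nuridie → nuridii   [vowel merger]
  nuridii → nuritii   [unconditioned shift]
  nuritii → nurisii   [unconditioned shift]
  nurisii → norisii   [vowel merger]
  norisii (rule 5 does not apply)
  giving Bagorish norisii.
If borrowed from Tobele 'nuridie' after the early changes, it would undergo only the recent ones:
  rule 4 (vowel merger): nuridie → noridie
  rule 5 (unconditioned shift): no change (noridie)
  ⇒ as a loan: noridie
Bagorish 'noridie' matches the loan outcome 'noridie', not the inherited 'norisii' — it skipped the early Bagorish changes, so it was borrowed from Tobele.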